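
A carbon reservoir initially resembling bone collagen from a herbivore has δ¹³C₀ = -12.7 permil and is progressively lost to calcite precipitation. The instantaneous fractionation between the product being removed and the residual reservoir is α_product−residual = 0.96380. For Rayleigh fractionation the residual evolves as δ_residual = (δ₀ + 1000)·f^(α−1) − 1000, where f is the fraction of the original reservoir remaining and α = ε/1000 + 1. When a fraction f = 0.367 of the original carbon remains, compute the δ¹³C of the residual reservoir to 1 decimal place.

Rayleigh residual: δ_res = (δ₀ + 1000)·f^(α−1) − 1000
α − 1 = -0.03620
f^(α−1) = 0.367^(-0.03620) = 1.036953
δ_res = (-12.7 + 1000) × 1.036953 − 1000 = 1023.784 − 1000 = 23.78 permil

23.8 permil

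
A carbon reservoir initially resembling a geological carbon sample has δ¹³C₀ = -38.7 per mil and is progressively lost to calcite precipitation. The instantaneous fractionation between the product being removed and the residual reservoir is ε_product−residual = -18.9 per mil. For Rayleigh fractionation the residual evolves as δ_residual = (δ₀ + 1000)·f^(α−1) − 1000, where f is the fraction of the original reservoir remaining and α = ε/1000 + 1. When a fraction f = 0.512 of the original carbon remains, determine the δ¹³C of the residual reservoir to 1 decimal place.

Rayleigh residual: δ_res = (δ₀ + 1000)·f^(α−1) − 1000
α = ε/1000 + 1 = 0.98110, so α − 1 = -0.01890
f^(α−1) = 0.512^(-0.01890) = 1.012733
δ_res = (-38.7 + 1000) × 1.012733 − 1000 = 973.540 − 1000 = -26.46 per mil

-26.5 per mil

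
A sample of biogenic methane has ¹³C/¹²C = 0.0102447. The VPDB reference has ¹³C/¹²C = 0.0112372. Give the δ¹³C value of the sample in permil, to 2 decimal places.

δ¹³C = (R_sample / R_standard − 1) × 1000
R_sample / R_standard = 0.0102447 / 0.0112372 = 0.911677
δ¹³C = (0.911677 − 1) × 1000 = -88.323 permil

-88.32 permil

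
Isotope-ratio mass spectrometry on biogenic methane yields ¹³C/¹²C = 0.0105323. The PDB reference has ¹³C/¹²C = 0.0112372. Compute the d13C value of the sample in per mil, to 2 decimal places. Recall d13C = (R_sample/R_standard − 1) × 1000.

d13C = (R_sample / R_standard − 1) × 1000
R_sample / R_standard = 0.0105323 / 0.0112372 = 0.937271
d13C = (0.937271 − 1) × 1000 = -62.729 per mil

-62.73 per mil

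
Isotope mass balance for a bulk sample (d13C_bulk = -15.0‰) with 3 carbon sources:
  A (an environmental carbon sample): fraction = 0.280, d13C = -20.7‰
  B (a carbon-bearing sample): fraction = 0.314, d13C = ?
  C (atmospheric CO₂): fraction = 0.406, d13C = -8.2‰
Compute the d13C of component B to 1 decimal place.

-18.7‰

Isotope mass balance: δ_bulk = Σ fᵢ·δᵢ.
-15.0 = 0.280×(-20.7) + 0.314×δ_B + 0.406×(-8.2)
0.314·δ_B = -15.0 − (-9.125) = -5.875
δ_B = -5.875 / 0.314 = -18.71‰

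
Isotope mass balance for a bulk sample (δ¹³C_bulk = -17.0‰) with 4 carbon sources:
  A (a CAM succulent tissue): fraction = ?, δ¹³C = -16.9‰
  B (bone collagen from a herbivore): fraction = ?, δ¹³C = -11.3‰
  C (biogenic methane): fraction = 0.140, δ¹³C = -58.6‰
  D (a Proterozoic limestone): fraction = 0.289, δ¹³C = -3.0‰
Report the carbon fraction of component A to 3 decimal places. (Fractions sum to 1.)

0.264

Let f_A and f_B be the unknown fractions; fractions sum to 1 so f_A + f_B = 0.571.
Mass balance: Σ fᵢ·δᵢ = δ_bulk ⇒ f_A·(-16.9) + f_B·(-11.3) = -17.0 − (-9.071) = -7.929
Substitute f_B = 0.571 − f_A:
f_A·(-16.9 − -11.3) = -7.929 − 0.571×(-11.3) = -1.477
f_A = -1.477 / -5.6 = 0.2637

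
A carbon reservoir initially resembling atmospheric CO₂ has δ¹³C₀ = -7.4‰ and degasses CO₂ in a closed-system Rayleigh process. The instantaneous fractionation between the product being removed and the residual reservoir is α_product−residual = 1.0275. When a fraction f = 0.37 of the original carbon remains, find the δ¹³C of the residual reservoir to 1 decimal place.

-34.2‰

Rayleigh residual: δ_res = (δ₀ + 1000)·f^(α−1) − 1000
α − 1 = 0.02750
f^(α−1) = 0.37^(0.02750) = 0.973028
δ_res = (-7.4 + 1000) × 0.973028 − 1000 = 965.828 − 1000 = -34.17‰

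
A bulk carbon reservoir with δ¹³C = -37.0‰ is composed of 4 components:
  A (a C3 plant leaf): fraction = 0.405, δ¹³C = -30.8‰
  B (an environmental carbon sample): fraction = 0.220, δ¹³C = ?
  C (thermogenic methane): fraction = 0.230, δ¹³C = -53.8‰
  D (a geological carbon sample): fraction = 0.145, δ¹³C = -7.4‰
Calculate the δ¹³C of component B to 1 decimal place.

Isotope mass balance: δ_bulk = Σ fᵢ·δᵢ.
-37.0 = 0.405×(-30.8) + 0.220×δ_B + 0.230×(-53.8) + 0.145×(-7.4)
0.220·δ_B = -37.0 − (-25.921) = -11.079
δ_B = -11.079 / 0.220 = -50.36‰

-50.4‰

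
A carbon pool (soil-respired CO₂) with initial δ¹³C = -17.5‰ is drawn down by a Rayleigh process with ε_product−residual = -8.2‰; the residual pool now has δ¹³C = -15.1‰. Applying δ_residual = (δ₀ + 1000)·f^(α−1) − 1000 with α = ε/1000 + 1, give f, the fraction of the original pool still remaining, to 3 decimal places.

α − 1 = ε/1000 = -0.0082
(δ_res + 1000)/(δ₀ + 1000) = (-15.1 + 1000)/(-17.5 + 1000) = 984.9/982.5 = 1.002443
f = 1.002443^(1/-0.0082) = exp(ln(1.002443)/-0.0082) = exp(0.00244/-0.0082)
f = exp(-0.2975) = 0.7426

0.743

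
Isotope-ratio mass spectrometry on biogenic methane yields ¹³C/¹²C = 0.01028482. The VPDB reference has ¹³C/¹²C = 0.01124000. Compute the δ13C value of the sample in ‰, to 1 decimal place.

δ13C = (R_sample / R_standard − 1) × 1000
R_sample / R_standard = 0.01028482 / 0.01124000 = 0.915020
δ13C = (0.915020 − 1) × 1000 = -84.98‰

-85.0‰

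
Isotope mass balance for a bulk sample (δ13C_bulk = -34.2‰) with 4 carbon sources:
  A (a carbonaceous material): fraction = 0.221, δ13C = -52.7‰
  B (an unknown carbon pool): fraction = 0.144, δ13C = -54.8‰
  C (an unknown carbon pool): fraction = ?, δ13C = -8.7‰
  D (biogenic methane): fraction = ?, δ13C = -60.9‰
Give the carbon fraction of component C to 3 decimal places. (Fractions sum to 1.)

Let f_C and f_D be the unknown fractions; fractions sum to 1 so f_C + f_D = 0.635.
Mass balance: Σ fᵢ·δᵢ = δ_bulk ⇒ f_C·(-8.7) + f_D·(-60.9) = -34.2 − (-19.538) = -14.662
Substitute f_D = 0.635 − f_C:
f_C·(-8.7 − -60.9) = -14.662 − 0.635×(-60.9) = 24.009
f_C = 24.009 / 52.2 = 0.4600

0.460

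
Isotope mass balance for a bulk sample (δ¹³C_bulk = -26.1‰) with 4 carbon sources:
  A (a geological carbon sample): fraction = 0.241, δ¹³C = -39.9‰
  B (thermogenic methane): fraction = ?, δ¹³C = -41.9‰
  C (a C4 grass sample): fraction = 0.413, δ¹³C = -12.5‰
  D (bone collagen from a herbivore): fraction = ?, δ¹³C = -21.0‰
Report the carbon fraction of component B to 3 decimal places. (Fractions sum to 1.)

Let f_B and f_D be the unknown fractions; fractions sum to 1 so f_B + f_D = 0.346.
Mass balance: Σ fᵢ·δᵢ = δ_bulk ⇒ f_B·(-41.9) + f_D·(-21.0) = -26.1 − (-14.778) = -11.322
Substitute f_D = 0.346 − f_B:
f_B·(-41.9 − -21.0) = -11.322 − 0.346×(-21.0) = -4.056
f_B = -4.056 / -20.9 = 0.1940

0.194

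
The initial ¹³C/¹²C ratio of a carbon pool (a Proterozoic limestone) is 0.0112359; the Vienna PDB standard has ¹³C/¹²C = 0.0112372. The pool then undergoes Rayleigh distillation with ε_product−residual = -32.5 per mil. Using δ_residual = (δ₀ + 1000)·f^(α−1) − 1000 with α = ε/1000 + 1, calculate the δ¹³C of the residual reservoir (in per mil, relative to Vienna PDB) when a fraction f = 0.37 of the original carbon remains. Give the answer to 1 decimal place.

32.7 per mil

δ₀ = (0.0112359/0.0112372 − 1)×1000 = (0.999884 − 1)×1000 = -0.116 per mil
α − 1 = ε/1000 = -0.0325
f^(α−1) = 0.37^(-0.0325) = 1.032841
δ_res = (-0.116 + 1000) × 1.032841 − 1000 = 1032.721 − 1000 = 32.72 per mil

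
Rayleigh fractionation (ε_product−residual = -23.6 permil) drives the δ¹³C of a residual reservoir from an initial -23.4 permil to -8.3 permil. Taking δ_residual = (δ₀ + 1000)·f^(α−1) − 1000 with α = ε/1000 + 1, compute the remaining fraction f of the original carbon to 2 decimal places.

α − 1 = ε/1000 = -0.0236
(δ_res + 1000)/(δ₀ + 1000) = (-8.3 + 1000)/(-23.4 + 1000) = 991.7/976.6 = 1.015462
f = 1.015462^(1/-0.0236) = exp(ln(1.015462)/-0.0236) = exp(0.01534/-0.0236)
f = exp(-0.6501) = 0.5220

0.52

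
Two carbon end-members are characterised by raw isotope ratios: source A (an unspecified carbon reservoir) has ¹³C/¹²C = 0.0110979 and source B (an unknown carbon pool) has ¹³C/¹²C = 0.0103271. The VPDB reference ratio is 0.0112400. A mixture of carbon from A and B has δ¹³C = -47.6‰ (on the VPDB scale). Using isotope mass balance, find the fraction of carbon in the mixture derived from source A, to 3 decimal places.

δ_A = (0.0110979/0.0112400 − 1)×1000 = (0.987358 − 1)×1000 = -12.642‰
δ_B = (0.0103271/0.0112400 − 1)×1000 = (0.918781 − 1)×1000 = -81.219‰
f_A = (δ_mix − δ_B)/(δ_A − δ_B) = (-47.6 − (-81.219))/(-12.642 − (-81.219))
f_A = 33.619 / 68.577 = 0.4902

0.490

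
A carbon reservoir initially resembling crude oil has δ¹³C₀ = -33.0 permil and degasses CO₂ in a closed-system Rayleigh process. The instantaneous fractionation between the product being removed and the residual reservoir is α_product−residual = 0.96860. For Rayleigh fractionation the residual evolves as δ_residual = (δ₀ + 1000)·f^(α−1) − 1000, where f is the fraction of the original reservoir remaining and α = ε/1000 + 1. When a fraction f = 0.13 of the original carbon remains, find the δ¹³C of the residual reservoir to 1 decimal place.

31.0 permil

Rayleigh residual: δ_res = (δ₀ + 1000)·f^(α−1) − 1000
α − 1 = -0.03140
f^(α−1) = 0.13^(-0.03140) = 1.066159
δ_res = (-33.0 + 1000) × 1.066159 − 1000 = 1030.976 − 1000 = 30.98 permil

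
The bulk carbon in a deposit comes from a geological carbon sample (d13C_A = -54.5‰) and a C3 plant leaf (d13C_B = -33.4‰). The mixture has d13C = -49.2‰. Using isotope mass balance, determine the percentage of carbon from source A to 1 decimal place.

74.9%

δ_mix = f_A·δ_A + (1 − f_A)·δ_B  ⇒  f_A = (δ_mix − δ_B)/(δ_A − δ_B)
f_A = (-49.2 − (-33.4)) / (-54.5 − (-33.4))
f_A = -15.8 / -21.1 = 0.7488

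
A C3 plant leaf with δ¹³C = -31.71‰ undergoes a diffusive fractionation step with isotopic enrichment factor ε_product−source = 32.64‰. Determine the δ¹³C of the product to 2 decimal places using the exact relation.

-0.11‰

To first order, δ_product ≈ δ_source + ε = 0.93‰.
Exactly, δ_product = (δ_source + 1000)·(ε/1000 + 1) − 1000.
δ_product = (-31.71 + 1000) × (32.64/1000 + 1) − 1000
δ_product = -0.105‰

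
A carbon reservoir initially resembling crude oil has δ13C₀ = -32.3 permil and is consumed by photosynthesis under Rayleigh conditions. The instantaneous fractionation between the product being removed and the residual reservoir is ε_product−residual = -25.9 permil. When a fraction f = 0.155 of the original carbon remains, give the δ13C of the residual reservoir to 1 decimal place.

Rayleigh residual: δ_res = (δ₀ + 1000)·f^(α−1) − 1000
α = ε/1000 + 1 = 0.97410, so α − 1 = -0.02590
f^(α−1) = 0.155^(-0.02590) = 1.049471
δ_res = (-32.3 + 1000) × 1.049471 − 1000 = 1015.573 − 1000 = 15.57 permil

15.6 permil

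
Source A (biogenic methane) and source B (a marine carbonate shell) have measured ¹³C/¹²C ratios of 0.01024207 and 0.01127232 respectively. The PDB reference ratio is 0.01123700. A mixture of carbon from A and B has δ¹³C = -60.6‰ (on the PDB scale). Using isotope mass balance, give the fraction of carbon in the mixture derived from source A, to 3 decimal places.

0.695

δ_A = (0.01024207/0.01123700 − 1)×1000 = (0.911459 − 1)×1000 = -88.541‰
δ_B = (0.01127232/0.01123700 − 1)×1000 = (1.003143 − 1)×1000 = 3.143‰
f_A = (δ_mix − δ_B)/(δ_A − δ_B) = (-60.6 − (3.143))/(-88.541 − (3.143))
f_A = -63.743 / -91.684 = 0.6953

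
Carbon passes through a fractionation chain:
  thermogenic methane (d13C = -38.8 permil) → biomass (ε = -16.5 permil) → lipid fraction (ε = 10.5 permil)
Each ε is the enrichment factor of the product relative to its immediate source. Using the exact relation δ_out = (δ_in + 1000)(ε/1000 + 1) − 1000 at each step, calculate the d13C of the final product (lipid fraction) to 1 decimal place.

-44.7 permil

step 1: δ = (-38.80 + 1000)·(-16.5/1000 + 1) − 1000 = -54.66 permil
step 2: δ = (-54.66 + 1000)·(10.5/1000 + 1) − 1000 = -44.73 permil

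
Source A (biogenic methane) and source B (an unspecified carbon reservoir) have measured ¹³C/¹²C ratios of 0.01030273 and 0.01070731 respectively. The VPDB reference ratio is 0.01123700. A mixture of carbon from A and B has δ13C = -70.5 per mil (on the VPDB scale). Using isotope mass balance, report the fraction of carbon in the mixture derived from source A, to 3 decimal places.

0.649

δ_A = (0.01030273/0.01123700 − 1)×1000 = (0.916858 − 1)×1000 = -83.142 per mil
δ_B = (0.01070731/0.01123700 − 1)×1000 = (0.952862 − 1)×1000 = -47.138 per mil
f_A = (δ_mix − δ_B)/(δ_A − δ_B) = (-70.5 − (-47.138))/(-83.142 − (-47.138))
f_A = -23.362 / -36.004 = 0.6489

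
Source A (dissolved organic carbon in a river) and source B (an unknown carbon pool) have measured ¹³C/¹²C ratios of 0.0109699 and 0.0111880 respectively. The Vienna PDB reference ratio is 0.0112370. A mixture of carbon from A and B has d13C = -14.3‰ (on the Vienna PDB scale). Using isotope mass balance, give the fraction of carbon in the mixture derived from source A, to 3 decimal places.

δ_A = (0.0109699/0.0112370 − 1)×1000 = (0.976230 − 1)×1000 = -23.770‰
δ_B = (0.0111880/0.0112370 − 1)×1000 = (0.995639 − 1)×1000 = -4.361‰
f_A = (δ_mix − δ_B)/(δ_A − δ_B) = (-14.3 − (-4.361))/(-23.770 − (-4.361))
f_A = -9.939 / -19.409 = 0.5121

0.512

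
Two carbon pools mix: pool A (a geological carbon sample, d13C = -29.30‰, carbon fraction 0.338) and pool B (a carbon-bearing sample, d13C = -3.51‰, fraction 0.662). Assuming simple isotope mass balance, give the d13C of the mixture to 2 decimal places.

δ_mix = f_A·δ_A + f_B·δ_B
δ_mix = 0.338 × (-29.30) + 0.662 × (-3.51)
δ_mix = -9.903 + -2.324 = -12.227‰

-12.23‰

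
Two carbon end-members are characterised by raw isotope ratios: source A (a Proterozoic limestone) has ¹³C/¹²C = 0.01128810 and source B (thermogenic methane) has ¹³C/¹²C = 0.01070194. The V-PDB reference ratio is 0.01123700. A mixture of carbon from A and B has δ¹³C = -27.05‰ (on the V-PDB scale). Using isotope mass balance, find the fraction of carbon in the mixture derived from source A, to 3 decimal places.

0.394

δ_A = (0.01128810/0.01123700 − 1)×1000 = (1.004547 − 1)×1000 = 4.547‰
δ_B = (0.01070194/0.01123700 − 1)×1000 = (0.952384 − 1)×1000 = -47.616‰
f_A = (δ_mix − δ_B)/(δ_A − δ_B) = (-27.05 − (-47.616))/(4.547 − (-47.616))
f_A = 20.566 / 52.163 = 0.3943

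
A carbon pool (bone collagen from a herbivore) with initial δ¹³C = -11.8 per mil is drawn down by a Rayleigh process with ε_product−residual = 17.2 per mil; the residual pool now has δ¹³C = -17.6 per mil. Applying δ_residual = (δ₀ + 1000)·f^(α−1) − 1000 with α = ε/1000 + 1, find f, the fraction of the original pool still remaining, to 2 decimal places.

0.71

α − 1 = ε/1000 = 0.0172
(δ_res + 1000)/(δ₀ + 1000) = (-17.6 + 1000)/(-11.8 + 1000) = 982.4/988.2 = 0.994131
f = 0.994131^(1/0.0172) = exp(ln(0.994131)/0.0172) = exp(-0.00589/0.0172)
f = exp(-0.3422) = 0.7102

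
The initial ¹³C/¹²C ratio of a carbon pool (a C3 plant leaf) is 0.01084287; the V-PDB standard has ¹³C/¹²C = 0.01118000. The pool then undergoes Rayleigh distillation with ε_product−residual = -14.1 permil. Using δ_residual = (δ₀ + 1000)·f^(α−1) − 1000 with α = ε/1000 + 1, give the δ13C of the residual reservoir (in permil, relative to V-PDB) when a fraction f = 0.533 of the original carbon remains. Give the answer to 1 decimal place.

δ₀ = (0.01084287/0.01118000 − 1)×1000 = (0.969845 − 1)×1000 = -30.155 permil
α − 1 = ε/1000 = -0.0141
f^(α−1) = 0.533^(-0.0141) = 1.008912
δ_res = (-30.155 + 1000) × 1.008912 − 1000 = 978.488 − 1000 = -21.51 permil

-21.5 permil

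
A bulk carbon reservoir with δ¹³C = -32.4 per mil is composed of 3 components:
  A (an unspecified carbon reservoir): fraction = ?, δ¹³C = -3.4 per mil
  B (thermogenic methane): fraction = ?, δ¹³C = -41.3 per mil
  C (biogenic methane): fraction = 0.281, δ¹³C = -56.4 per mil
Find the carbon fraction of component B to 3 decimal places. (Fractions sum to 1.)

Let f_B and f_A be the unknown fractions; fractions sum to 1 so f_B + f_A = 0.719.
Mass balance: Σ fᵢ·δᵢ = δ_bulk ⇒ f_B·(-41.3) + f_A·(-3.4) = -32.4 − (-15.848) = -16.552
Substitute f_A = 0.719 − f_B:
f_B·(-41.3 − -3.4) = -16.552 − 0.719×(-3.4) = -14.107
f_B = -14.107 / -37.9 = 0.3722

0.372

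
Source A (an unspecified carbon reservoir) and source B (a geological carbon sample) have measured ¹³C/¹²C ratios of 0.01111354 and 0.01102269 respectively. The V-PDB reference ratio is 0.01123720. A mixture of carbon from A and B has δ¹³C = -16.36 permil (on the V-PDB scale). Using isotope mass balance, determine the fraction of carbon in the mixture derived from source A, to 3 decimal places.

δ_A = (0.01111354/0.01123720 − 1)×1000 = (0.988995 − 1)×1000 = -11.005 permil
δ_B = (0.01102269/0.01123720 − 1)×1000 = (0.980911 − 1)×1000 = -19.089 permil
f_A = (δ_mix − δ_B)/(δ_A − δ_B) = (-16.36 − (-19.089))/(-11.005 − (-19.089))
f_A = 2.729 / 8.085 = 0.3376

0.338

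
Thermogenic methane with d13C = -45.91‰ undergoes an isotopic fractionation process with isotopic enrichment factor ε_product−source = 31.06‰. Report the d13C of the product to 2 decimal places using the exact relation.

Exactly, δ_product = (δ_source + 1000)·(ε/1000 + 1) − 1000.
δ_product = (-45.91 + 1000) × (31.06/1000 + 1) − 1000
δ_product = -16.276‰

-16.28‰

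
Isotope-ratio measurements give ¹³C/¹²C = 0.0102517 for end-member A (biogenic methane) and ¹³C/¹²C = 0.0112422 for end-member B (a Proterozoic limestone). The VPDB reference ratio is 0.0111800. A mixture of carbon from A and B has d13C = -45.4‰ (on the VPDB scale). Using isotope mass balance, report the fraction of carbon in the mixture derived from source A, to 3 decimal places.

0.575

δ_A = (0.0102517/0.0111800 − 1)×1000 = (0.916968 − 1)×1000 = -83.032‰
δ_B = (0.0112422/0.0111800 − 1)×1000 = (1.005564 − 1)×1000 = 5.564‰
f_A = (δ_mix − δ_B)/(δ_A − δ_B) = (-45.4 − (5.564))/(-83.032 − (5.564))
f_A = -50.964 / -88.596 = 0.5752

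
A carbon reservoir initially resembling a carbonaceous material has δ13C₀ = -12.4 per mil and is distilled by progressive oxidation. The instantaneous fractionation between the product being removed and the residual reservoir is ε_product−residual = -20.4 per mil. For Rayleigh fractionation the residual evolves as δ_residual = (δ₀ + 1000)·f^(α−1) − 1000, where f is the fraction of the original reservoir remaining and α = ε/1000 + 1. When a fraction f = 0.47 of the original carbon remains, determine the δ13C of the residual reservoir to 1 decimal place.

Rayleigh residual: δ_res = (δ₀ + 1000)·f^(α−1) − 1000
α = ε/1000 + 1 = 0.97960, so α − 1 = -0.02040
f^(α−1) = 0.47^(-0.02040) = 1.015522
δ_res = (-12.4 + 1000) × 1.015522 − 1000 = 1002.929 − 1000 = 2.93 per mil

2.9 per mil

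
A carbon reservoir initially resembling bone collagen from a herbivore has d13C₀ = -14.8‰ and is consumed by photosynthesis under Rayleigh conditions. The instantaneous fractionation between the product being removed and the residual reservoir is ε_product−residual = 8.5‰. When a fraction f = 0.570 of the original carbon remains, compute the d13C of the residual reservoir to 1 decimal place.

Rayleigh residual: δ_res = (δ₀ + 1000)·f^(α−1) − 1000
α = ε/1000 + 1 = 1.00850, so α − 1 = 0.00850
f^(α−1) = 0.570^(0.00850) = 0.995233
δ_res = (-14.8 + 1000) × 0.995233 − 1000 = 980.504 − 1000 = -19.50‰

-19.5‰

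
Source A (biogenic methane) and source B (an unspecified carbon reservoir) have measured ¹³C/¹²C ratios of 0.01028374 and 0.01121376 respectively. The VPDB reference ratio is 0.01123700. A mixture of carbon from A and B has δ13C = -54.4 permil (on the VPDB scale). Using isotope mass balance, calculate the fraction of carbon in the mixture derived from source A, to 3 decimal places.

0.632

δ_A = (0.01028374/0.01123700 − 1)×1000 = (0.915168 − 1)×1000 = -84.832 permil
δ_B = (0.01121376/0.01123700 − 1)×1000 = (0.997932 − 1)×1000 = -2.068 permil
f_A = (δ_mix − δ_B)/(δ_A − δ_B) = (-54.4 − (-2.068))/(-84.832 − (-2.068))
f_A = -52.332 / -82.764 = 0.6323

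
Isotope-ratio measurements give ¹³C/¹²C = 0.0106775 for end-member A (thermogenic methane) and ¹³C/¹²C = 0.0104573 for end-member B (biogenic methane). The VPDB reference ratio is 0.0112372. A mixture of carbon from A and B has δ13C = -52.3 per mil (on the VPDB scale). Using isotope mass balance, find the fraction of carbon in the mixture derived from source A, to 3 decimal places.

0.873

δ_A = (0.0106775/0.0112372 − 1)×1000 = (0.950192 − 1)×1000 = -49.808 per mil
δ_B = (0.0104573/0.0112372 − 1)×1000 = (0.930597 − 1)×1000 = -69.403 per mil
f_A = (δ_mix − δ_B)/(δ_A − δ_B) = (-52.3 − (-69.403))/(-49.808 − (-69.403))
f_A = 17.103 / 19.596 = 0.8728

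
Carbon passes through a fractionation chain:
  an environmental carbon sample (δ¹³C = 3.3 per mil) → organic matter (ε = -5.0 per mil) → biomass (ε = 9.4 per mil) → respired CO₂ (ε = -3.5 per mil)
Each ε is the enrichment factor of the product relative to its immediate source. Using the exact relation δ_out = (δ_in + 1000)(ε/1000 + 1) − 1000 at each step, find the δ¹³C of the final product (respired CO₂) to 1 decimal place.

step 1: δ = (3.30 + 1000)·(-5.0/1000 + 1) − 1000 = -1.72 per mil
step 2: δ = (-1.72 + 1000)·(9.4/1000 + 1) − 1000 = 7.67 per mil
step 3: δ = (7.67 + 1000)·(-3.5/1000 + 1) − 1000 = 4.14 per mil

4.1 per mil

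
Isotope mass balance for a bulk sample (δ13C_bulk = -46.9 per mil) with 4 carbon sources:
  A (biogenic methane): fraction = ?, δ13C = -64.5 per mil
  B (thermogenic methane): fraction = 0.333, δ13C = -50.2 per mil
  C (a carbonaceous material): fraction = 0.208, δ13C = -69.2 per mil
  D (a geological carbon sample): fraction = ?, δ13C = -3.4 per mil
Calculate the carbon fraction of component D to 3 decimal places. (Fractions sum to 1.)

0.226

Let f_D and f_A be the unknown fractions; fractions sum to 1 so f_D + f_A = 0.459.
Mass balance: Σ fᵢ·δᵢ = δ_bulk ⇒ f_D·(-3.4) + f_A·(-64.5) = -46.9 − (-31.110) = -15.790
Substitute f_A = 0.459 − f_D:
f_D·(-3.4 − -64.5) = -15.790 − 0.459×(-64.5) = 13.816
f_D = 13.816 / 61.1 = 0.2261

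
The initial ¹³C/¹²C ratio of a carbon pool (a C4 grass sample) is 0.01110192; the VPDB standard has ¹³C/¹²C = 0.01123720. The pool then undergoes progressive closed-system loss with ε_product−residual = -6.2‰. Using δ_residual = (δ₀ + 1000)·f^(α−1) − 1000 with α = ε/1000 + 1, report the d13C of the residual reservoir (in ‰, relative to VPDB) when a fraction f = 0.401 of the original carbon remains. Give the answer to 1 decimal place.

δ₀ = (0.01110192/0.01123720 − 1)×1000 = (0.987961 − 1)×1000 = -12.039‰
α − 1 = ε/1000 = -0.0062
f^(α−1) = 0.401^(-0.0062) = 1.005682
δ_res = (-12.039 + 1000) × 1.005682 − 1000 = 993.575 − 1000 = -6.43‰

-6.4‰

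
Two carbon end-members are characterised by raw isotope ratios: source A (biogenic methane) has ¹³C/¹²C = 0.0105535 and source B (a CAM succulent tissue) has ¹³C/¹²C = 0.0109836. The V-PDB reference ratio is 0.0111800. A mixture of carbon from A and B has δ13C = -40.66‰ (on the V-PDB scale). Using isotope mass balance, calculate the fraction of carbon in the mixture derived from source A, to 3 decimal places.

0.600

δ_A = (0.0105535/0.0111800 − 1)×1000 = (0.943962 − 1)×1000 = -56.038‰
δ_B = (0.0109836/0.0111800 − 1)×1000 = (0.982433 − 1)×1000 = -17.567‰
f_A = (δ_mix − δ_B)/(δ_A − δ_B) = (-40.66 − (-17.567))/(-56.038 − (-17.567))
f_A = -23.093 / -38.470 = 0.6003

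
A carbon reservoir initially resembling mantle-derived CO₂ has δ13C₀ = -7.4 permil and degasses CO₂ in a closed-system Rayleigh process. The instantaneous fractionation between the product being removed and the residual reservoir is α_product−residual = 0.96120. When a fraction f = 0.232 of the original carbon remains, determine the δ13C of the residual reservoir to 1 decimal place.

50.5 permil

Rayleigh residual: δ_res = (δ₀ + 1000)·f^(α−1) − 1000
α − 1 = -0.03880
f^(α−1) = 0.232^(-0.03880) = 1.058325
δ_res = (-7.4 + 1000) × 1.058325 − 1000 = 1050.493 − 1000 = 50.49 permil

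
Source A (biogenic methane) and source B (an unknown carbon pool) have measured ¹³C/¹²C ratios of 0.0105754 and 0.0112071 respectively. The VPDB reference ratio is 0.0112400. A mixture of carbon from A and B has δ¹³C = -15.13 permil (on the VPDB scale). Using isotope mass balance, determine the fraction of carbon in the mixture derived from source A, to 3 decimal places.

0.217

δ_A = (0.0105754/0.0112400 − 1)×1000 = (0.940872 − 1)×1000 = -59.128 permil
δ_B = (0.0112071/0.0112400 − 1)×1000 = (0.997073 − 1)×1000 = -2.927 permil
f_A = (δ_mix − δ_B)/(δ_A − δ_B) = (-15.13 − (-2.927))/(-59.128 − (-2.927))
f_A = -12.203 / -56.201 = 0.2171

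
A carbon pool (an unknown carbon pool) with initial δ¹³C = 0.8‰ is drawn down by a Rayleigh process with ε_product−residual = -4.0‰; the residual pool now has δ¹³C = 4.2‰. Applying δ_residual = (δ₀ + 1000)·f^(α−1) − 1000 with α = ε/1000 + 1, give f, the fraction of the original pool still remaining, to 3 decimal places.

α − 1 = ε/1000 = -0.0040
(δ_res + 1000)/(δ₀ + 1000) = (4.2 + 1000)/(0.8 + 1000) = 1004.2/1000.8 = 1.003397
f = 1.003397^(1/-0.0040) = exp(ln(1.003397)/-0.0040) = exp(0.00339/-0.0040)
f = exp(-0.8479) = 0.4283

0.428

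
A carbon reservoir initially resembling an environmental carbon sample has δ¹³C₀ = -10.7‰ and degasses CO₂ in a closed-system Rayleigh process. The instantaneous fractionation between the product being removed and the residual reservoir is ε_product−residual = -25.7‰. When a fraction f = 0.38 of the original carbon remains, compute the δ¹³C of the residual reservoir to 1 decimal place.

14.2‰

Rayleigh residual: δ_res = (δ₀ + 1000)·f^(α−1) − 1000
α = ε/1000 + 1 = 0.97430, so α − 1 = -0.02570
f^(α−1) = 0.38^(-0.02570) = 1.025179
δ_res = (-10.7 + 1000) × 1.025179 − 1000 = 1014.209 − 1000 = 14.21‰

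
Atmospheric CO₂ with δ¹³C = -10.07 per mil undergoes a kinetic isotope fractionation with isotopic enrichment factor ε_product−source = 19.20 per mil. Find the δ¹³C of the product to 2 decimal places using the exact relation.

8.94 per mil

To first order, δ_product ≈ δ_source + ε = 9.13 per mil.
Exactly, δ_product = (δ_source + 1000)·(ε/1000 + 1) − 1000.
δ_product = (-10.07 + 1000) × (19.20/1000 + 1) − 1000
δ_product = 8.937 per mil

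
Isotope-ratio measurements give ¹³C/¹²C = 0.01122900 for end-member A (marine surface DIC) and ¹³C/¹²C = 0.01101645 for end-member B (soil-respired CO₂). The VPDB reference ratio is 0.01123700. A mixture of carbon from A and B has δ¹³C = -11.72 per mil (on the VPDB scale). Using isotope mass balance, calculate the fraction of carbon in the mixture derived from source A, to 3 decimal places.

0.418

δ_A = (0.01122900/0.01123700 − 1)×1000 = (0.999288 − 1)×1000 = -0.712 per mil
δ_B = (0.01101645/0.01123700 − 1)×1000 = (0.980373 − 1)×1000 = -19.627 per mil
f_A = (δ_mix − δ_B)/(δ_A − δ_B) = (-11.72 − (-19.627))/(-0.712 − (-19.627))
f_A = 7.907 / 18.915 = 0.4180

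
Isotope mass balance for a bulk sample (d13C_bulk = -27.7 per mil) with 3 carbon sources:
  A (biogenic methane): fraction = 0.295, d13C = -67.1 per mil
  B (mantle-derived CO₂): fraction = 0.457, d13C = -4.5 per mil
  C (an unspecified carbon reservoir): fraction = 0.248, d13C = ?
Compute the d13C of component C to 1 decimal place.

Isotope mass balance: δ_bulk = Σ fᵢ·δᵢ.
-27.7 = 0.295×(-67.1) + 0.457×(-4.5) + 0.248×δ_C
0.248·δ_C = -27.7 − (-21.851) = -5.849
δ_C = -5.849 / 0.248 = -23.58 per mil

-23.6 per mil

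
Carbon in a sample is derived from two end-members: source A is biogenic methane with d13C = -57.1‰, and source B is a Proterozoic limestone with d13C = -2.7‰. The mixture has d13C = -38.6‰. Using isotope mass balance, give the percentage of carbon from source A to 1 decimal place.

δ_mix = f_A·δ_A + (1 − f_A)·δ_B  ⇒  f_A = (δ_mix − δ_B)/(δ_A − δ_B)
f_A = (-38.6 − (-2.7)) / (-57.1 − (-2.7))
f_A = -35.9 / -54.4 = 0.6599

66.0%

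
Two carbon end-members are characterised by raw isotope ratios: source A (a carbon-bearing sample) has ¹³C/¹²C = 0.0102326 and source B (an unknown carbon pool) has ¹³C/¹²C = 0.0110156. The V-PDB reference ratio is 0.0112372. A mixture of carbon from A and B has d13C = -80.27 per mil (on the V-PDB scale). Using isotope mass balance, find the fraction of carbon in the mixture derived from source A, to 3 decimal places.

δ_A = (0.0102326/0.0112372 − 1)×1000 = (0.910601 − 1)×1000 = -89.399 per mil
δ_B = (0.0110156/0.0112372 − 1)×1000 = (0.980280 − 1)×1000 = -19.720 per mil
f_A = (δ_mix − δ_B)/(δ_A − δ_B) = (-80.27 − (-19.720))/(-89.399 − (-19.720))
f_A = -60.550 / -69.679 = 0.8690

0.869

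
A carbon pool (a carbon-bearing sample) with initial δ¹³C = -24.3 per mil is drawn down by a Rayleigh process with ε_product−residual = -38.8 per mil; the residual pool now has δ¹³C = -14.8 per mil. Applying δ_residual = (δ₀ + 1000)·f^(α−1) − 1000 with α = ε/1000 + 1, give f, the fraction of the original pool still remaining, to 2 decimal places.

0.78

α − 1 = ε/1000 = -0.0388
(δ_res + 1000)/(δ₀ + 1000) = (-14.8 + 1000)/(-24.3 + 1000) = 985.2/975.7 = 1.009737
f = 1.009737^(1/-0.0388) = exp(ln(1.009737)/-0.0388) = exp(0.00969/-0.0388)
f = exp(-0.2497) = 0.7790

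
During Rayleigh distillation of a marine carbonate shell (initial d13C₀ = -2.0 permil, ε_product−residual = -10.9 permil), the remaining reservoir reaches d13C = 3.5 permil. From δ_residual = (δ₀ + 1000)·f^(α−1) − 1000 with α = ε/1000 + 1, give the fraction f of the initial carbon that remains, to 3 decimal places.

α − 1 = ε/1000 = -0.0109
(δ_res + 1000)/(δ₀ + 1000) = (3.5 + 1000)/(-2.0 + 1000) = 1003.5/998.0 = 1.005511
f = 1.005511^(1/-0.0109) = exp(ln(1.005511)/-0.0109) = exp(0.00550/-0.0109)
f = exp(-0.5042) = 0.6040

0.604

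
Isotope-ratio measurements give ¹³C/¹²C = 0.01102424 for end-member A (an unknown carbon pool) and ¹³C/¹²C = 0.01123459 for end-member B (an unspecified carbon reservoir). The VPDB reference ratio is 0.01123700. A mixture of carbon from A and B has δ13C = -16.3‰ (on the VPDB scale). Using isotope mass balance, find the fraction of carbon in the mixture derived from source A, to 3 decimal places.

0.859

δ_A = (0.01102424/0.01123700 − 1)×1000 = (0.981066 − 1)×1000 = -18.934‰
δ_B = (0.01123459/0.01123700 − 1)×1000 = (0.999786 − 1)×1000 = -0.214‰
f_A = (δ_mix − δ_B)/(δ_A − δ_B) = (-16.3 − (-0.214))/(-18.934 − (-0.214))
f_A = -16.086 / -18.719 = 0.8593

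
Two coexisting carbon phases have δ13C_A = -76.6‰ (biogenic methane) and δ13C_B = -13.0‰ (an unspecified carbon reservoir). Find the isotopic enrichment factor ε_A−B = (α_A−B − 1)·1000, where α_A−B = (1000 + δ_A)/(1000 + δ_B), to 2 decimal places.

-64.44‰

α_A−B = (1000 + -76.6) / (1000 + -13.0) = 923.4 / 987.0 = 0.935562
ε_A−B = (0.935562 − 1) × 1000 = -64.438‰
(The approximation ε ≈ δ_A − δ_B would give -63.6‰.)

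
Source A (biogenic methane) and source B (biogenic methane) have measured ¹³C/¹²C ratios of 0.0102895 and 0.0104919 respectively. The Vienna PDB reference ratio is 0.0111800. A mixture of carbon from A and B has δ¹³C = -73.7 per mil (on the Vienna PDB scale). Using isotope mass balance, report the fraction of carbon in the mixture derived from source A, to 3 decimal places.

0.671

δ_A = (0.0102895/0.0111800 − 1)×1000 = (0.920349 − 1)×1000 = -79.651 per mil
δ_B = (0.0104919/0.0111800 − 1)×1000 = (0.938453 − 1)×1000 = -61.547 per mil
f_A = (δ_mix − δ_B)/(δ_A − δ_B) = (-73.7 − (-61.547))/(-79.651 − (-61.547))
f_A = -12.153 / -18.104 = 0.6713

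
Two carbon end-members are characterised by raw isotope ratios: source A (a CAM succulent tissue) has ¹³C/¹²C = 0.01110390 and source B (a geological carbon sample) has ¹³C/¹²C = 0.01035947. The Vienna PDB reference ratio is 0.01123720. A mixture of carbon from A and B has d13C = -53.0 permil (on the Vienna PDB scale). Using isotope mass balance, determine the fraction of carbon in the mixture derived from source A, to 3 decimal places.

0.379

δ_A = (0.01110390/0.01123720 − 1)×1000 = (0.988138 − 1)×1000 = -11.862 permil
δ_B = (0.01035947/0.01123720 − 1)×1000 = (0.921891 − 1)×1000 = -78.109 permil
f_A = (δ_mix − δ_B)/(δ_A − δ_B) = (-53.0 − (-78.109))/(-11.862 − (-78.109))
f_A = 25.109 / 66.247 = 0.3790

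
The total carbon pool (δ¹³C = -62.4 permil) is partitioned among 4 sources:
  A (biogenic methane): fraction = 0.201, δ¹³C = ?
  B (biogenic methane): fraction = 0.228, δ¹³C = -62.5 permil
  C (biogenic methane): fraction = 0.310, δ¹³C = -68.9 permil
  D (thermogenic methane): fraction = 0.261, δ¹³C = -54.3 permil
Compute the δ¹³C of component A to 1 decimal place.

-62.8 permil

Isotope mass balance: δ_bulk = Σ fᵢ·δᵢ.
-62.4 = 0.201×δ_A + 0.228×(-62.5) + 0.310×(-68.9) + 0.261×(-54.3)
0.201·δ_A = -62.4 − (-49.781) = -12.619
δ_A = -12.619 / 0.201 = -62.78 permil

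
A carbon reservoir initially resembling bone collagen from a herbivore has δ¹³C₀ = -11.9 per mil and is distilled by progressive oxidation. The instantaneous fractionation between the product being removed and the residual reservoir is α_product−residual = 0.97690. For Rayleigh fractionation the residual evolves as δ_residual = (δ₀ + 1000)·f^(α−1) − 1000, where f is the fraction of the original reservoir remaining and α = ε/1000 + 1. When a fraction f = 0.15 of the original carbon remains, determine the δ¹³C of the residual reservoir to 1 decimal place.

32.4 per mil

Rayleigh residual: δ_res = (δ₀ + 1000)·f^(α−1) − 1000
α − 1 = -0.02310
f^(α−1) = 0.15^(-0.02310) = 1.044798
δ_res = (-11.9 + 1000) × 1.044798 − 1000 = 1032.365 − 1000 = 32.36 per mil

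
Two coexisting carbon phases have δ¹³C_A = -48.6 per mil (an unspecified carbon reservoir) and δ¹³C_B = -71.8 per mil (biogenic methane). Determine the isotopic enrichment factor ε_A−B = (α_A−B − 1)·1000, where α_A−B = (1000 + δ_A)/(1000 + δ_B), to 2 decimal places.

α_A−B = (1000 + -48.6) / (1000 + -71.8) = 951.4 / 928.2 = 1.024995
ε_A−B = (1.024995 − 1) × 1000 = 24.995 per mil
(The approximation ε ≈ δ_A − δ_B would give 23.2 per mil.)

24.99 per mil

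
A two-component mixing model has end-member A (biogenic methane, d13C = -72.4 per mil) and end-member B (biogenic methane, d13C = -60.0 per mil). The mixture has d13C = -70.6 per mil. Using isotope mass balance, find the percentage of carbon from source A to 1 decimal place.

85.5%

δ_mix = f_A·δ_A + (1 − f_A)·δ_B  ⇒  f_A = (δ_mix − δ_B)/(δ_A − δ_B)
f_A = (-70.6 − (-60.0)) / (-72.4 − (-60.0))
f_A = -10.6 / -12.4 = 0.8548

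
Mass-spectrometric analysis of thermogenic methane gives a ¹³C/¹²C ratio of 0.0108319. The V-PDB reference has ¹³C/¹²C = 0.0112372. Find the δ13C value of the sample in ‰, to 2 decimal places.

-36.07‰

δ13C = (R_sample / R_standard − 1) × 1000
R_sample / R_standard = 0.0108319 / 0.0112372 = 0.963932
δ13C = (0.963932 − 1) × 1000 = -36.068‰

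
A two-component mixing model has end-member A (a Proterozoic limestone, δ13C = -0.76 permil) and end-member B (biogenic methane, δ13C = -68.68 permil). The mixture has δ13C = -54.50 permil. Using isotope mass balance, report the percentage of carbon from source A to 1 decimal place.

δ_mix = f_A·δ_A + (1 − f_A)·δ_B  ⇒  f_A = (δ_mix − δ_B)/(δ_A − δ_B)
f_A = (-54.50 − (-68.68)) / (-0.76 − (-68.68))
f_A = 14.18 / 67.92 = 0.2088

20.9%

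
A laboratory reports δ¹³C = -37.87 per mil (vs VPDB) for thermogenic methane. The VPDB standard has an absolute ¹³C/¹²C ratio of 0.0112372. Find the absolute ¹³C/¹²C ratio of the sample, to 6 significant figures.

0.0108116

R_sample = R_standard × (δ¹³C/1000 + 1)
R_sample = 0.0112372 × (-37.87/1000 + 1) = 0.0112372 × 0.962130
R_sample = 0.0108116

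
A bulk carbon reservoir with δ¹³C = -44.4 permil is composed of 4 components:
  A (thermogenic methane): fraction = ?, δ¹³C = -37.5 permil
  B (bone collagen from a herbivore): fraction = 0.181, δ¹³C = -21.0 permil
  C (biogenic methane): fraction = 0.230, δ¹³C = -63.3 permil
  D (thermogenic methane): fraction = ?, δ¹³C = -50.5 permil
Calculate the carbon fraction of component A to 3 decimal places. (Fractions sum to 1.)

0.285

Let f_A and f_D be the unknown fractions; fractions sum to 1 so f_A + f_D = 0.589.
Mass balance: Σ fᵢ·δᵢ = δ_bulk ⇒ f_A·(-37.5) + f_D·(-50.5) = -44.4 − (-18.360) = -26.040
Substitute f_D = 0.589 − f_A:
f_A·(-37.5 − -50.5) = -26.040 − 0.589×(-50.5) = 3.704
f_A = 3.704 / 13.0 = 0.2850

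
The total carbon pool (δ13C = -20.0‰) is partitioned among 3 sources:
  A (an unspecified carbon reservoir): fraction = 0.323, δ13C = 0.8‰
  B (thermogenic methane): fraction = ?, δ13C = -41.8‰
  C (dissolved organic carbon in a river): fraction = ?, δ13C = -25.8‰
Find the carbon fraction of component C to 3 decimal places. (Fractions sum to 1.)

Let f_C and f_B be the unknown fractions; fractions sum to 1 so f_C + f_B = 0.677.
Mass balance: Σ fᵢ·δᵢ = δ_bulk ⇒ f_C·(-25.8) + f_B·(-41.8) = -20.0 − (0.258) = -20.258
Substitute f_B = 0.677 − f_C:
f_C·(-25.8 − -41.8) = -20.258 − 0.677×(-41.8) = 8.040
f_C = 8.040 / 16.0 = 0.5025

0.503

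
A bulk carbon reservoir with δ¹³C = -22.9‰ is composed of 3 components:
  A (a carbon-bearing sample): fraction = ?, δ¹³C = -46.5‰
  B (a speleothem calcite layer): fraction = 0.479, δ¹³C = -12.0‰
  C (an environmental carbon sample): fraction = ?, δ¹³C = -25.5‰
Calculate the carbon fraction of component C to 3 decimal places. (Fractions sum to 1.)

Let f_C and f_A be the unknown fractions; fractions sum to 1 so f_C + f_A = 0.521.
Mass balance: Σ fᵢ·δᵢ = δ_bulk ⇒ f_C·(-25.5) + f_A·(-46.5) = -22.9 − (-5.748) = -17.152
Substitute f_A = 0.521 − f_C:
f_C·(-25.5 − -46.5) = -17.152 − 0.521×(-46.5) = 7.075
f_C = 7.075 / 21.0 = 0.3369

0.337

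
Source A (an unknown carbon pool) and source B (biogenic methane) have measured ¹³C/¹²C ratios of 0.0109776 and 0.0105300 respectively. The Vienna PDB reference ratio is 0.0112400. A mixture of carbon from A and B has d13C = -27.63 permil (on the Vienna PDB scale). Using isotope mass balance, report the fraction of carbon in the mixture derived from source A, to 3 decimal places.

δ_A = (0.0109776/0.0112400 − 1)×1000 = (0.976655 − 1)×1000 = -23.345 permil
δ_B = (0.0105300/0.0112400 − 1)×1000 = (0.936833 − 1)×1000 = -63.167 permil
f_A = (δ_mix − δ_B)/(δ_A − δ_B) = (-27.63 − (-63.167))/(-23.345 − (-63.167))
f_A = 35.537 / 39.822 = 0.8924

0.892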